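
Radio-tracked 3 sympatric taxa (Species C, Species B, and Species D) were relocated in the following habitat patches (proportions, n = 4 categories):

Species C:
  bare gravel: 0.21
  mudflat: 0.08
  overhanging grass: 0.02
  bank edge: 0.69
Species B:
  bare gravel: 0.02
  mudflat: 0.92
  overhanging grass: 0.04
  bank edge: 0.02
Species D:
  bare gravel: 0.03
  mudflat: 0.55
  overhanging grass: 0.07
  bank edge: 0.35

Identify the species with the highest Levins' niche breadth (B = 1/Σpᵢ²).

Σp_Cᵢ² = 0.21² + 0.08² + 0.02² + 0.69² = 0.0441 + 0.0064 + 0.0004 + 0.4761 = 0.5270
B_C = 1 / 0.5270 = 1.8975
Σp_Bᵢ² = 0.02² + 0.92² + 0.04² + 0.02² = 0.0004 + 0.8464 + 0.0016 + 0.0004 = 0.8488
B_B = 1 / 0.8488 = 1.1781
Σp_Dᵢ² = 0.03² + 0.55² + 0.07² + 0.35² = 0.0009 + 0.3025 + 0.0049 + 0.1225 = 0.4308
B_D = 1 / 0.4308 = 2.3213
Highest B → broadest niche (most generalist): Species D (B = 2.32).

Species D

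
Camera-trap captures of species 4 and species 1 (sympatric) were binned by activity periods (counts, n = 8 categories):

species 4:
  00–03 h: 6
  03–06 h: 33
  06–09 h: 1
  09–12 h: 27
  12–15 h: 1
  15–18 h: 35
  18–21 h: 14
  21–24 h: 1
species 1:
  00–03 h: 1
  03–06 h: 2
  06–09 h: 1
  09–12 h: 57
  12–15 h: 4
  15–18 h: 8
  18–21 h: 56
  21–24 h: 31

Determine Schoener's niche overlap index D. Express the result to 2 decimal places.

0.44

Proportions for species 4 (n=118): 6/118=0.0508, 33/118=0.2797, 1/118=0.0085, 27/118=0.2288, 1/118=0.0085, 35/118=0.2966, 14/118=0.1186, 1/118=0.0085
Proportions for species 1 (n=160): 1/160=0.0063, 2/160=0.0125, 1/160=0.0063, 57/160=0.3563, 4/160=0.0250, 8/160=0.0500, 56/160=0.3500, 31/160=0.1938
Σ|p₁ᵢ − p₂ᵢ| = 0.0445 + 0.2672 + 0.0022 + 0.1275 + 0.0165 + 0.2466 + 0.2314 + 0.1853 = 1.1212
D = 1 − ½ × 1.1212 = 1 − 0.56060 = 0.43940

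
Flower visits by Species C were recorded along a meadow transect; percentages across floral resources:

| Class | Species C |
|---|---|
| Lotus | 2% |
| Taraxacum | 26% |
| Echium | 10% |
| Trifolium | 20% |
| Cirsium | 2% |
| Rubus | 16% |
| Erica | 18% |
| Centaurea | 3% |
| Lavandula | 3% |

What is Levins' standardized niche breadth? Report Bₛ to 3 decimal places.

Convert percentages to proportions (divide by 100).
Σpᵢ² = 0.02² + 0.26² + 0.10² + 0.20² + 0.02² + 0.16² + 0.18² + 0.03² + 0.03² = 0.0004 + 0.0676 + 0.0100 + 0.0400 + 0.0004 + 0.0256 + 0.0324 + 0.0009 + 0.0009 = 0.1782
B = 1 / 0.1782 = 5.61167
Bₛ = (B − 1)/(n − 1) = (5.61167 − 1)/(9 − 1) = 4.61167/8 = 0.57646

0.576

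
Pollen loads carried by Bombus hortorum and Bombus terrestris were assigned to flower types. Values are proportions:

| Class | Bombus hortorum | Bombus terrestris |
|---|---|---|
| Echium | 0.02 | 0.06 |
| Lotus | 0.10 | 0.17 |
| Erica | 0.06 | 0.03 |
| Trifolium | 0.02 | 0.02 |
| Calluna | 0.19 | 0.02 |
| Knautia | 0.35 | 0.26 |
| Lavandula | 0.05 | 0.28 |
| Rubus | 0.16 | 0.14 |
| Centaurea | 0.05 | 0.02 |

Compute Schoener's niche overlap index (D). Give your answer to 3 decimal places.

0.660

Σ|p₁ᵢ − p₂ᵢ| = 0.04 + 0.07 + 0.03 + 0.00 + 0.17 + 0.09 + 0.23 + 0.02 + 0.03 = 0.68
D = 1 − ½ × 0.68 = 1 − 0.340 = 0.66000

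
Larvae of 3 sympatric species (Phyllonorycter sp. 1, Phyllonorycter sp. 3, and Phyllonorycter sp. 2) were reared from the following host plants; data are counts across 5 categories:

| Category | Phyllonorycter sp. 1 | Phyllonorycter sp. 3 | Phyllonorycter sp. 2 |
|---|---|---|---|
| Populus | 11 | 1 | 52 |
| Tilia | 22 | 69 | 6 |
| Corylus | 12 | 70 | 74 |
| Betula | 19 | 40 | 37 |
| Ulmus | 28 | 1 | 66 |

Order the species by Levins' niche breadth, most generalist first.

Phyllonorycter sp. 1 > Phyllonorycter sp. 2 > Phyllonorycter sp. 3

Proportions for Phyllonorycter sp. 1 (n=92): 11/92=0.1196, 22/92=0.2391, 12/92=0.1304, 19/92=0.2065, 28/92=0.3043
Proportions for Phyllonorycter sp. 3 (n=181): 1/181=0.0055, 69/181=0.3812, 70/181=0.3867, 40/181=0.2210, 1/181=0.0055
Proportions for Phyllonorycter sp. 2 (n=235): 52/235=0.2213, 6/235=0.0255, 74/235=0.3149, 37/235=0.1574, 66/235=0.2809
Σp_1ᵢ² = 0.1196² + 0.2391² + 0.1304² + 0.2065² + 0.3043² = 0.014304 + 0.057169 + 0.017004 + 0.042642 + 0.092598 = 0.223717
B_1 = 1 / 0.223717 = 4.4699
Σp_3ᵢ² = 0.0055² + 0.3812² + 0.3867² + 0.2210² + 0.0055² = 0.000030 + 0.145313 + 0.149537 + 0.048841 + 0.000030 = 0.343751
B_3 = 1 / 0.343751 = 2.9091
Σp_2ᵢ² = 0.2213² + 0.0255² + 0.3149² + 0.1574² + 0.2809² = 0.048974 + 0.000650 + 0.099162 + 0.024775 + 0.078905 = 0.252466
B_2 = 1 / 0.252466 = 3.9609
Ranking by B (broadest → narrowest): Phyllonorycter sp. 1 (4.47) > Phyllonorycter sp. 2 (3.96) > Phyllonorycter sp. 3 (2.91)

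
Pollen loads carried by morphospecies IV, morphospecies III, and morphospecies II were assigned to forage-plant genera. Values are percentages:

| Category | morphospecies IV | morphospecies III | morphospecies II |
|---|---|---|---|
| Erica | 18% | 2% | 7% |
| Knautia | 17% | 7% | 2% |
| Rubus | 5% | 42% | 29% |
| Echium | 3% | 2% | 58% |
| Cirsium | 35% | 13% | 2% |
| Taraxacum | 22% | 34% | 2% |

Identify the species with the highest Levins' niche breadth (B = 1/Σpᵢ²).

Convert percentages to proportions (divide by 100).
Σp_IVᵢ² = 0.18² + 0.17² + 0.05² + 0.03² + 0.35² + 0.22² = 0.0324 + 0.0289 + 0.0025 + 0.0009 + 0.1225 + 0.0484 = 0.2356
B_IV = 1 / 0.2356 = 4.2445
Σp_IIIᵢ² = 0.02² + 0.07² + 0.42² + 0.02² + 0.13² + 0.34² = 0.0004 + 0.0049 + 0.1764 + 0.0004 + 0.0169 + 0.1156 = 0.3146
B_III = 1 / 0.3146 = 3.1786
Σp_IIᵢ² = 0.07² + 0.02² + 0.29² + 0.58² + 0.02² + 0.02² = 0.0049 + 0.0004 + 0.0841 + 0.3364 + 0.0004 + 0.0004 = 0.4266
B_II = 1 / 0.4266 = 2.3441
Highest B → broadest niche (most generalist): morphospecies IV (B = 4.24).

morphospecies IV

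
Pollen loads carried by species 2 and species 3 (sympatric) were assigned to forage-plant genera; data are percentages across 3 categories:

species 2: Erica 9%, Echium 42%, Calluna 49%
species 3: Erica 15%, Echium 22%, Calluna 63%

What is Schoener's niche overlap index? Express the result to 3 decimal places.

Convert percentages to proportions (divide by 100).
Σ|p₁ᵢ − p₂ᵢ| = 0.06 + 0.20 + 0.14 = 0.40
D = 1 − ½ × 0.40 = 1 − 0.200 = 0.80000

0.800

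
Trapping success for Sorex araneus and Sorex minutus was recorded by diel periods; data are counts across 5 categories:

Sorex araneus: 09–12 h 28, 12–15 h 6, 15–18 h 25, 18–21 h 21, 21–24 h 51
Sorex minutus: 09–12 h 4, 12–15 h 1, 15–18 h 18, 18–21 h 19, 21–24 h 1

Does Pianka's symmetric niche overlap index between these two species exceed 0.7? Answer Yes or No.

Proportions for Sorex araneus (n=131): 28/131=0.2137, 6/131=0.0458, 25/131=0.1908, 21/131=0.1603, 51/131=0.3893
Proportions for Sorex minutus (n=43): 4/43=0.0930, 1/43=0.0233, 18/43=0.4186, 19/43=0.4419, 1/43=0.0233
Σ p₁ᵢp₂ᵢ = 0.019874 + 0.001067 + 0.079869 + 0.070837 + 0.009071 = 0.180718
Σp_1ᵢ² = 0.2137² + 0.0458² + 0.1908² + 0.1603² + 0.3893² = 0.045668 + 0.002098 + 0.036405 + 0.025696 + 0.151554 = 0.261421
Σp_2ᵢ² = 0.0930² + 0.0233² + 0.4186² + 0.4419² + 0.0233² = 0.008649 + 0.000543 + 0.175226 + 0.195276 + 0.000543 = 0.380237
O = 0.180718 / √(0.261421 × 0.380237) = 0.180718 / 0.3152807 = 0.5732
O = 0.5732 < 0.7 → No.

No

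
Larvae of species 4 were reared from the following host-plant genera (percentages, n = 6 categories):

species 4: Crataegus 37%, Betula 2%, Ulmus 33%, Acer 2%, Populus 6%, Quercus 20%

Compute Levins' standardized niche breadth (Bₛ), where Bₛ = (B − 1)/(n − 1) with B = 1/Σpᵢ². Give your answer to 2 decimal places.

Convert percentages to proportions (divide by 100).
Σpᵢ² = 0.37² + 0.02² + 0.33² + 0.02² + 0.06² + 0.20² = 0.1369 + 0.0004 + 0.1089 + 0.0004 + 0.0036 + 0.0400 = 0.2902
B = 1 / 0.2902 = 3.4459
Bₛ = (B − 1)/(n − 1) = (3.4459 − 1)/(6 − 1) = 2.4459/5 = 0.4892

0.49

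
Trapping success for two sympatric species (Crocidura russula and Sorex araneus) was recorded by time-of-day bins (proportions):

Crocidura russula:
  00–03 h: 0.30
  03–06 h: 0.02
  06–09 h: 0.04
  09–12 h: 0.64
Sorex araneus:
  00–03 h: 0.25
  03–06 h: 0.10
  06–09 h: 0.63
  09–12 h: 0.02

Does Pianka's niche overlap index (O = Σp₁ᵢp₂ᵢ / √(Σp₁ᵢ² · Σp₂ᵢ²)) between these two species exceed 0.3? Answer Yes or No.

No

Σ p₁ᵢp₂ᵢ = 0.0750 + 0.0020 + 0.0252 + 0.0128 = 0.1150
Σp_1ᵢ² = 0.30² + 0.02² + 0.04² + 0.64² = 0.0900 + 0.0004 + 0.0016 + 0.4096 = 0.5016
Σp_2ᵢ² = 0.25² + 0.10² + 0.63² + 0.02² = 0.0625 + 0.0100 + 0.3969 + 0.0004 = 0.4698
O = 0.1150 / √(0.5016 × 0.4698) = 0.1150 / 0.48544 = 0.2369
O = 0.2369 < 0.3 → No.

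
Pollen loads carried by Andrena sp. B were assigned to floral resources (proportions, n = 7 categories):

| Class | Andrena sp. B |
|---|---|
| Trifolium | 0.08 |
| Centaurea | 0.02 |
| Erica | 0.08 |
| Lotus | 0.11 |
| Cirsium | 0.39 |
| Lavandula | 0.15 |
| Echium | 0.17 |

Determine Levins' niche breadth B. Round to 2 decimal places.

4.37

Σpᵢ² = 0.08² + 0.02² + 0.08² + 0.11² + 0.39² + 0.15² + 0.17² = 0.0064 + 0.0004 + 0.0064 + 0.0121 + 0.1521 + 0.0225 + 0.0289 = 0.2288
B = 1 / 0.2288 = 4.3706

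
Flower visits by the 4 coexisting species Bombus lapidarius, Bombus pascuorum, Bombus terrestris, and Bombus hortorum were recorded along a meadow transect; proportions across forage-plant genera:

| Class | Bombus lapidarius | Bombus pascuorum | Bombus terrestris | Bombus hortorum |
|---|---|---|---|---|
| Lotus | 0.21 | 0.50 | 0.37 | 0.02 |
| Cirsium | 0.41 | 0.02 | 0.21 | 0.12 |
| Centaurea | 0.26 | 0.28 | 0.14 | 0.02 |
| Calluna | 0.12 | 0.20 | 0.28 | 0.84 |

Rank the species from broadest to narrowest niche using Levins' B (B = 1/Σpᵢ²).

Σp_lapiᵢ² = 0.21² + 0.41² + 0.26² + 0.12² = 0.0441 + 0.1681 + 0.0676 + 0.0144 = 0.2942
B_lapi = 1 / 0.2942 = 3.3990
Σp_pascᵢ² = 0.50² + 0.02² + 0.28² + 0.20² = 0.2500 + 0.0004 + 0.0784 + 0.0400 = 0.3688
B_pasc = 1 / 0.3688 = 2.7115
Σp_terrᵢ² = 0.37² + 0.21² + 0.14² + 0.28² = 0.1369 + 0.0441 + 0.0196 + 0.0784 = 0.2790
B_terr = 1 / 0.2790 = 3.5842
Σp_hortᵢ² = 0.02² + 0.12² + 0.02² + 0.84² = 0.0004 + 0.0144 + 0.0004 + 0.7056 = 0.7208
B_hort = 1 / 0.7208 = 1.3873
Ranking by B (broadest → narrowest): Bombus terrestris (3.58) > Bombus lapidarius (3.40) > Bombus pascuorum (2.71) > Bombus hortorum (1.39)

Bombus terrestris > Bombus lapidarius > Bombus pascuorum > Bombus hortorum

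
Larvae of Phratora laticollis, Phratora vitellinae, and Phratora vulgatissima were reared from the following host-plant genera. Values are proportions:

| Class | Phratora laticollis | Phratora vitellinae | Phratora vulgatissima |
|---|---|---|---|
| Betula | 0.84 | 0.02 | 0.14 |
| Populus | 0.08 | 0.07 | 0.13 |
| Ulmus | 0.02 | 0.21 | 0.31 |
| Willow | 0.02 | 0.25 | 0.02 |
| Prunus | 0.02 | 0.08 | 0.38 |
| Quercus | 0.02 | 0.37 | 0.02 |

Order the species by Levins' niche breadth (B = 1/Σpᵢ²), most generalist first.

Σp_latiᵢ² = 0.84² + 0.08² + 0.02² + 0.02² + 0.02² + 0.02² = 0.7056 + 0.0064 + 0.0004 + 0.0004 + 0.0004 + 0.0004 = 0.7136
B_lati = 1 / 0.7136 = 1.4013
Σp_viteᵢ² = 0.02² + 0.07² + 0.21² + 0.25² + 0.08² + 0.37² = 0.0004 + 0.0049 + 0.0441 + 0.0625 + 0.0064 + 0.1369 = 0.2552
B_vite = 1 / 0.2552 = 3.9185
Σp_vulgᵢ² = 0.14² + 0.13² + 0.31² + 0.02² + 0.38² + 0.02² = 0.0196 + 0.0169 + 0.0961 + 0.0004 + 0.1444 + 0.0004 = 0.2778
B_vulg = 1 / 0.2778 = 3.5997
Ranking by B (broadest → narrowest): Phratora vitellinae (3.92) > Phratora vulgatissima (3.60) > Phratora laticollis (1.40)

Phratora vitellinae > Phratora vulgatissima > Phratora laticollis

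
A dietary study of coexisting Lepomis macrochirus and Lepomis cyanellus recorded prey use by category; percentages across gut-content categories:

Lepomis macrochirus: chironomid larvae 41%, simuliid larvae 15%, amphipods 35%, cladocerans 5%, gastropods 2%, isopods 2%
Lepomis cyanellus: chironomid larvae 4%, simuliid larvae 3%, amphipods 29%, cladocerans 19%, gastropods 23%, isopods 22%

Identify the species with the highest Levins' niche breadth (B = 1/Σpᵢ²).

Lepomis cyanellus

Convert percentages to proportions (divide by 100).
Σp_macrᵢ² = 0.41² + 0.15² + 0.35² + 0.05² + 0.02² + 0.02² = 0.1681 + 0.0225 + 0.1225 + 0.0025 + 0.0004 + 0.0004 = 0.3164
B_macr = 1 / 0.3164 = 3.1606
Σp_cyanᵢ² = 0.04² + 0.03² + 0.29² + 0.19² + 0.23² + 0.22² = 0.0016 + 0.0009 + 0.0841 + 0.0361 + 0.0529 + 0.0484 = 0.2240
B_cyan = 1 / 0.2240 = 4.4643
Highest B → broadest niche (most generalist): Lepomis cyanellus (B = 4.46).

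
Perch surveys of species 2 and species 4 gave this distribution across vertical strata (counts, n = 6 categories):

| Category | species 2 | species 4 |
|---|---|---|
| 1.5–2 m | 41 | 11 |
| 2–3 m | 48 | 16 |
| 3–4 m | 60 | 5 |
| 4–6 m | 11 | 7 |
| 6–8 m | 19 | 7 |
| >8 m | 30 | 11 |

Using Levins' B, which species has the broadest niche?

Proportions for species 2 (n=209): 41/209=0.1962, 48/209=0.2297, 60/209=0.2871, 11/209=0.0526, 19/209=0.0909, 30/209=0.1435
Proportions for species 4 (n=57): 11/57=0.1930, 16/57=0.2807, 5/57=0.0877, 7/57=0.1228, 7/57=0.1228, 11/57=0.1930
Σp_2ᵢ² = 0.1962² + 0.2297² + 0.2871² + 0.0526² + 0.0909² + 0.1435² = 0.038494 + 0.052762 + 0.082426 + 0.002767 + 0.008263 + 0.020592 = 0.205304
B_2 = 1 / 0.205304 = 4.8708
Σp_4ᵢ² = 0.1930² + 0.2807² + 0.0877² + 0.1228² + 0.1228² + 0.1930² = 0.037249 + 0.078792 + 0.007691 + 0.015080 + 0.015080 + 0.037249 = 0.191141
B_4 = 1 / 0.191141 = 5.2317
Highest B → broadest niche (most generalist): species 4 (B = 5.23).

species 4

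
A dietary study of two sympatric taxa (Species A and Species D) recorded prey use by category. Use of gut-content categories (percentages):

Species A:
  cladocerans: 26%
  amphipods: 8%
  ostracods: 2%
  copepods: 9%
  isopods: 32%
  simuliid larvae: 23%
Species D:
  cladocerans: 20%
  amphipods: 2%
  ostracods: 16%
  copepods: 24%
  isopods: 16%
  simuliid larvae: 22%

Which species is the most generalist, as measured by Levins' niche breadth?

Species D

Convert percentages to proportions (divide by 100).
Σp_Aᵢ² = 0.26² + 0.08² + 0.02² + 0.09² + 0.32² + 0.23² = 0.0676 + 0.0064 + 0.0004 + 0.0081 + 0.1024 + 0.0529 = 0.2378
B_A = 1 / 0.2378 = 4.2052
Σp_Dᵢ² = 0.20² + 0.02² + 0.16² + 0.24² + 0.16² + 0.22² = 0.0400 + 0.0004 + 0.0256 + 0.0576 + 0.0256 + 0.0484 = 0.1976
B_D = 1 / 0.1976 = 5.0607
Highest B → broadest niche (most generalist): Species D (B = 5.06).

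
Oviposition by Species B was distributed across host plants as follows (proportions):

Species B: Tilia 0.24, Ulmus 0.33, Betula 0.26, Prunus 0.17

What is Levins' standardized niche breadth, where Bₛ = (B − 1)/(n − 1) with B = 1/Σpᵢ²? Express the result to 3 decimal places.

0.934

Σpᵢ² = 0.24² + 0.33² + 0.26² + 0.17² = 0.0576 + 0.1089 + 0.0676 + 0.0289 = 0.2630
B = 1 / 0.2630 = 3.80228
Bₛ = (B − 1)/(n − 1) = (3.80228 − 1)/(4 − 1) = 2.80228/3 = 0.93409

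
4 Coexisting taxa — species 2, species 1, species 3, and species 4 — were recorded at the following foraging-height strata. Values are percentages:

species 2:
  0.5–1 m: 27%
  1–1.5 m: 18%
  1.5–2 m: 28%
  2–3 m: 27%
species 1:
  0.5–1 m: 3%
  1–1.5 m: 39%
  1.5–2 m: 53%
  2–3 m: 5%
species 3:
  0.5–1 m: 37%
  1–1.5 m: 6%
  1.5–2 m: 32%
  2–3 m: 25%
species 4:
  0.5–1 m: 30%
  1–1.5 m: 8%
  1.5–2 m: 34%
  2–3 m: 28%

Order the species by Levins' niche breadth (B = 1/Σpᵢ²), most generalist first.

Convert percentages to proportions (divide by 100).
Σp_2ᵢ² = 0.27² + 0.18² + 0.28² + 0.27² = 0.0729 + 0.0324 + 0.0784 + 0.0729 = 0.2566
B_2 = 1 / 0.2566 = 3.8971
Σp_1ᵢ² = 0.03² + 0.39² + 0.53² + 0.05² = 0.0009 + 0.1521 + 0.2809 + 0.0025 = 0.4364
B_1 = 1 / 0.4364 = 2.2915
Σp_3ᵢ² = 0.37² + 0.06² + 0.32² + 0.25² = 0.1369 + 0.0036 + 0.1024 + 0.0625 = 0.3054
B_3 = 1 / 0.3054 = 3.2744
Σp_4ᵢ² = 0.30² + 0.08² + 0.34² + 0.28² = 0.0900 + 0.0064 + 0.1156 + 0.0784 = 0.2904
B_4 = 1 / 0.2904 = 3.4435
Ranking by B (broadest → narrowest): species 2 (3.90) > species 4 (3.44) > species 3 (3.27) > species 1 (2.29)

species 2 > species 4 > species 3 > species 1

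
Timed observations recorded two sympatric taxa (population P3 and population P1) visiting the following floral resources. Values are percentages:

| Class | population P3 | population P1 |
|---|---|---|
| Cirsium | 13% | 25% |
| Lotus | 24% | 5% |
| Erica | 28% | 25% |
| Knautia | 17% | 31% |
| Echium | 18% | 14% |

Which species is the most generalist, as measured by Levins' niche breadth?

Convert percentages to proportions (divide by 100).
Σp_P3ᵢ² = 0.13² + 0.24² + 0.28² + 0.17² + 0.18² = 0.0169 + 0.0576 + 0.0784 + 0.0289 + 0.0324 = 0.2142
B_P3 = 1 / 0.2142 = 4.6685
Σp_P1ᵢ² = 0.25² + 0.05² + 0.25² + 0.31² + 0.14² = 0.0625 + 0.0025 + 0.0625 + 0.0961 + 0.0196 = 0.2432
B_P1 = 1 / 0.2432 = 4.1118
Highest B → broadest niche (most generalist): population P3 (B = 4.67).

population P3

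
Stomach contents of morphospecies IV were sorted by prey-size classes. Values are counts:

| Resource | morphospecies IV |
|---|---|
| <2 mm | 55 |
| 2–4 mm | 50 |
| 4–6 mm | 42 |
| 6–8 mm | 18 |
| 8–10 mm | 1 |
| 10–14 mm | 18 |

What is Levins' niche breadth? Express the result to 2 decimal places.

4.27

Proportions for morphospecies IV (n=184): 55/184=0.2989, 50/184=0.2717, 42/184=0.2283, 18/184=0.0978, 1/184=0.0054, 18/184=0.0978
Σpᵢ² = 0.2989² + 0.2717² + 0.2283² + 0.0978² + 0.0054² + 0.0978² = 0.089341 + 0.073821 + 0.052121 + 0.009565 + 0.000029 + 0.009565 = 0.234442
B = 1 / 0.234442 = 4.2654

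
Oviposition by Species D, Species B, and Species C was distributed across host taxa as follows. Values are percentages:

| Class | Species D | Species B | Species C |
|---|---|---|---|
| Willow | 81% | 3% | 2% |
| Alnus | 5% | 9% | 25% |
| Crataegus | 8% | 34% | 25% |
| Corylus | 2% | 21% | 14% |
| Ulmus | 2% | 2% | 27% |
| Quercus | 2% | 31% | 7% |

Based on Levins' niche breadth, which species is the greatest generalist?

Species C

Convert percentages to proportions (divide by 100).
Σp_Dᵢ² = 0.81² + 0.05² + 0.08² + 0.02² + 0.02² + 0.02² = 0.6561 + 0.0025 + 0.0064 + 0.0004 + 0.0004 + 0.0004 = 0.6662
B_D = 1 / 0.6662 = 1.5011
Σp_Bᵢ² = 0.03² + 0.09² + 0.34² + 0.21² + 0.02² + 0.31² = 0.0009 + 0.0081 + 0.1156 + 0.0441 + 0.0004 + 0.0961 = 0.2652
B_B = 1 / 0.2652 = 3.7707
Σp_Cᵢ² = 0.02² + 0.25² + 0.25² + 0.14² + 0.27² + 0.07² = 0.0004 + 0.0625 + 0.0625 + 0.0196 + 0.0729 + 0.0049 = 0.2228
B_C = 1 / 0.2228 = 4.4883
Highest B → broadest niche (most generalist): Species C (B = 4.49).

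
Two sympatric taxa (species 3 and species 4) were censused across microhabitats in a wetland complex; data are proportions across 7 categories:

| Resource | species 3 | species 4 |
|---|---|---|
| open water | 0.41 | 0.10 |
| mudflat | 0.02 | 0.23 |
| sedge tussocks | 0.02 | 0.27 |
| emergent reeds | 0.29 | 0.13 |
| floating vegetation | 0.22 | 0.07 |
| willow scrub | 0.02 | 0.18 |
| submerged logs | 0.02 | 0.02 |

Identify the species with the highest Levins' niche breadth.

species 4

Σp_3ᵢ² = 0.41² + 0.02² + 0.02² + 0.29² + 0.22² + 0.02² + 0.02² = 0.1681 + 0.0004 + 0.0004 + 0.0841 + 0.0484 + 0.0004 + 0.0004 = 0.3022
B_3 = 1 / 0.3022 = 3.3091
Σp_4ᵢ² = 0.10² + 0.23² + 0.27² + 0.13² + 0.07² + 0.18² + 0.02² = 0.0100 + 0.0529 + 0.0729 + 0.0169 + 0.0049 + 0.0324 + 0.0004 = 0.1904
B_4 = 1 / 0.1904 = 5.2521
Highest B → broadest niche (most generalist): species 4 (B = 5.25).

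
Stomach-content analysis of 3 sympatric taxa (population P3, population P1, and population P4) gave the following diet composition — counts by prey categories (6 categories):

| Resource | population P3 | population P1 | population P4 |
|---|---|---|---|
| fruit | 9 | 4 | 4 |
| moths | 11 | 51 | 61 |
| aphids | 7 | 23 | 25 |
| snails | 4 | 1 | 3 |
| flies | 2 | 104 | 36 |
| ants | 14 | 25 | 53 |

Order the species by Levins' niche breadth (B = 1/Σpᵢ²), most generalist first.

Proportions for population P3 (n=47): 9/47=0.1915, 11/47=0.2340, 7/47=0.1489, 4/47=0.0851, 2/47=0.0426, 14/47=0.2979
Proportions for population P1 (n=208): 4/208=0.0192, 51/208=0.2452, 23/208=0.1106, 1/208=0.0048, 104/208=0.5000, 25/208=0.1202
Proportions for population P4 (n=182): 4/182=0.0220, 61/182=0.3352, 25/182=0.1374, 3/182=0.0165, 36/182=0.1978, 53/182=0.2912
Σp_P3ᵢ² = 0.1915² + 0.2340² + 0.1489² + 0.0851² + 0.0426² + 0.2979² = 0.036672 + 0.054756 + 0.022171 + 0.007242 + 0.001815 + 0.088744 = 0.211400
B_P3 = 1 / 0.211400 = 4.7304
Σp_P1ᵢ² = 0.0192² + 0.2452² + 0.1106² + 0.0048² + 0.5000² + 0.1202² = 0.000369 + 0.060123 + 0.012232 + 0.000023 + 0.250000 + 0.014448 = 0.337195
B_P1 = 1 / 0.337195 = 2.9656
Σp_P4ᵢ² = 0.0220² + 0.3352² + 0.1374² + 0.0165² + 0.1978² + 0.2912² = 0.000484 + 0.112359 + 0.018879 + 0.000272 + 0.039125 + 0.084797 = 0.255916
B_P4 = 1 / 0.255916 = 3.9075
Ranking by B (broadest → narrowest): population P3 (4.73) > population P4 (3.91) > population P1 (2.97)

population P3 > population P4 > population P1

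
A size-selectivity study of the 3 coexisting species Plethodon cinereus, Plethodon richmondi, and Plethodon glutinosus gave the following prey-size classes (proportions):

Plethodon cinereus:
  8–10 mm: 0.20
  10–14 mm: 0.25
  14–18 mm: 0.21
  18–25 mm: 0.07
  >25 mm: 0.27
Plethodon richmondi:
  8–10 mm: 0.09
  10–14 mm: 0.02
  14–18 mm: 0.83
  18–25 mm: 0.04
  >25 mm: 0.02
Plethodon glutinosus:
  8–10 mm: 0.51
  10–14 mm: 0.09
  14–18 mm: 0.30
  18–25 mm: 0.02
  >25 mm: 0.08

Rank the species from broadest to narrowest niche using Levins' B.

Plethodon cinereus > Plethodon glutinosus > Plethodon richmondi

Σp_cineᵢ² = 0.20² + 0.25² + 0.21² + 0.07² + 0.27² = 0.0400 + 0.0625 + 0.0441 + 0.0049 + 0.0729 = 0.2244
B_cine = 1 / 0.2244 = 4.4563
Σp_richᵢ² = 0.09² + 0.02² + 0.83² + 0.04² + 0.02² = 0.0081 + 0.0004 + 0.6889 + 0.0016 + 0.0004 = 0.6994
B_rich = 1 / 0.6994 = 1.4298
Σp_glutᵢ² = 0.51² + 0.09² + 0.30² + 0.02² + 0.08² = 0.2601 + 0.0081 + 0.0900 + 0.0004 + 0.0064 = 0.3650
B_glut = 1 / 0.3650 = 2.7397
Ranking by B (broadest → narrowest): Plethodon cinereus (4.46) > Plethodon glutinosus (2.74) > Plethodon richmondi (1.43)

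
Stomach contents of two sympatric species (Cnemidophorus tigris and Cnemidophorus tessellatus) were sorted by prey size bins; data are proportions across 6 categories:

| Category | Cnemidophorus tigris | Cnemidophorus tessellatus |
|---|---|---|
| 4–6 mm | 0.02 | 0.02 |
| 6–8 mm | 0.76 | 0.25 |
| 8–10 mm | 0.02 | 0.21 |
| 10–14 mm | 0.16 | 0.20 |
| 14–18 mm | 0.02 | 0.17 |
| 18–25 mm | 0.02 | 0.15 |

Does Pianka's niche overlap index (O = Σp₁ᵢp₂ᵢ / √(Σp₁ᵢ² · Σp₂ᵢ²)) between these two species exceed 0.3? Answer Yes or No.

Yes

Σ p₁ᵢp₂ᵢ = 0.0004 + 0.1900 + 0.0042 + 0.0320 + 0.0034 + 0.0030 = 0.2330
Σp_1ᵢ² = 0.02² + 0.76² + 0.02² + 0.16² + 0.02² + 0.02² = 0.0004 + 0.5776 + 0.0004 + 0.0256 + 0.0004 + 0.0004 = 0.6048
Σp_2ᵢ² = 0.02² + 0.25² + 0.21² + 0.20² + 0.17² + 0.15² = 0.0004 + 0.0625 + 0.0441 + 0.0400 + 0.0289 + 0.0225 = 0.1984
O = 0.2330 / √(0.6048 × 0.1984) = 0.2330 / 0.34640 = 0.6726
O = 0.6726 > 0.3 → Yes.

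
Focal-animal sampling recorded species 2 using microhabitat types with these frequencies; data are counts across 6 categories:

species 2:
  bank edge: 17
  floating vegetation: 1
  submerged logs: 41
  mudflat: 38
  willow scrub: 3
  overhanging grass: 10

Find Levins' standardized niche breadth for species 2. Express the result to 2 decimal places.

0.49

Proportions for species 2 (n=110): 17/110=0.1545, 1/110=0.0091, 41/110=0.3727, 38/110=0.3455, 3/110=0.0273, 10/110=0.0909
Σpᵢ² = 0.1545² + 0.0091² + 0.3727² + 0.3455² + 0.0273² + 0.0909² = 0.023870 + 0.000083 + 0.138905 + 0.119370 + 0.000745 + 0.008263 = 0.291236
B = 1 / 0.291236 = 3.4336
Bₛ = (B − 1)/(n − 1) = (3.4336 − 1)/(6 − 1) = 2.4336/5 = 0.4867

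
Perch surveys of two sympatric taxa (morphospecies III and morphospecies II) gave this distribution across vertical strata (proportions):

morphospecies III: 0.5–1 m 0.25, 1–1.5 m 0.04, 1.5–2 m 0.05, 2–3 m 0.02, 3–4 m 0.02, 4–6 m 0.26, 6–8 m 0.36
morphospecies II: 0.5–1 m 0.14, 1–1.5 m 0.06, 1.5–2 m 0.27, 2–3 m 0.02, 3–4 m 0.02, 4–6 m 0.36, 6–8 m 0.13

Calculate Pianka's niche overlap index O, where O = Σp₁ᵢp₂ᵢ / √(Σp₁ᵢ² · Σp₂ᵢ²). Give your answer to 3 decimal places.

0.757

Σ p₁ᵢp₂ᵢ = 0.0350 + 0.0024 + 0.0135 + 0.0004 + 0.0004 + 0.0936 + 0.0468 = 0.1921
Σp_1ᵢ² = 0.25² + 0.04² + 0.05² + 0.02² + 0.02² + 0.26² + 0.36² = 0.0625 + 0.0016 + 0.0025 + 0.0004 + 0.0004 + 0.0676 + 0.1296 = 0.2646
Σp_2ᵢ² = 0.14² + 0.06² + 0.27² + 0.02² + 0.02² + 0.36² + 0.13² = 0.0196 + 0.0036 + 0.0729 + 0.0004 + 0.0004 + 0.1296 + 0.0169 = 0.2434
O = 0.1921 / √(0.2646 × 0.2434) = 0.1921 / 0.253779 = 0.75696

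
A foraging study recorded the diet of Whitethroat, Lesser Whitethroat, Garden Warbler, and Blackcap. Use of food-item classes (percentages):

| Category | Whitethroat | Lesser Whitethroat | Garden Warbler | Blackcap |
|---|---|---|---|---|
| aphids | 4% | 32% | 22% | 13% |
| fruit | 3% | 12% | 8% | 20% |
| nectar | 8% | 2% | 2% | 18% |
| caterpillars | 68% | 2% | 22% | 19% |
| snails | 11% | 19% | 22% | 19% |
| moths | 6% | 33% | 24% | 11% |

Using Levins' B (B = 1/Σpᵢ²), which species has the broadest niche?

Blackcap

Convert percentages to proportions (divide by 100).
Σp_Whitᵢ² = 0.04² + 0.03² + 0.08² + 0.68² + 0.11² + 0.06² = 0.0016 + 0.0009 + 0.0064 + 0.4624 + 0.0121 + 0.0036 = 0.4870
B_Whit = 1 / 0.4870 = 2.0534
Σp_Lessᵢ² = 0.32² + 0.12² + 0.02² + 0.02² + 0.19² + 0.33² = 0.1024 + 0.0144 + 0.0004 + 0.0004 + 0.0361 + 0.1089 = 0.2626
B_Less = 1 / 0.2626 = 3.8081
Σp_Gardᵢ² = 0.22² + 0.08² + 0.02² + 0.22² + 0.22² + 0.24² = 0.0484 + 0.0064 + 0.0004 + 0.0484 + 0.0484 + 0.0576 = 0.2096
B_Gard = 1 / 0.2096 = 4.7710
Σp_Blacᵢ² = 0.13² + 0.20² + 0.18² + 0.19² + 0.19² + 0.11² = 0.0169 + 0.0400 + 0.0324 + 0.0361 + 0.0361 + 0.0121 = 0.1736
B_Blac = 1 / 0.1736 = 5.7604
Highest B → broadest niche (most generalist): Blackcap (B = 5.76).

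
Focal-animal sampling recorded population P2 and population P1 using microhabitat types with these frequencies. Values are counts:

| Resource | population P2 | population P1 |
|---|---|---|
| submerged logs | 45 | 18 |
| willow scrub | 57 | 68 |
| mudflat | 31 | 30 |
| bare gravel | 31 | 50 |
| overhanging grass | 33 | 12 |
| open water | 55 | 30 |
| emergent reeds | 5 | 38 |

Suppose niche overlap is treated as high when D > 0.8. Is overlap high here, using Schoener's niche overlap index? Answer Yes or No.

Proportions for population P2 (n=257): 45/257=0.1751, 57/257=0.2218, 31/257=0.1206, 31/257=0.1206, 33/257=0.1284, 55/257=0.2140, 5/257=0.0195
Proportions for population P1 (n=246): 18/246=0.0732, 68/246=0.2764, 30/246=0.1220, 50/246=0.2033, 12/246=0.0488, 30/246=0.1220, 38/246=0.1545
Σ|p₁ᵢ − p₂ᵢ| = 0.1019 + 0.0546 + 0.0014 + 0.0827 + 0.0796 + 0.0920 + 0.1350 = 0.5472
D = 1 − ½ × 0.5472 = 1 − 0.27360 = 0.72640
D = 0.72640 < 0.8 → No.

No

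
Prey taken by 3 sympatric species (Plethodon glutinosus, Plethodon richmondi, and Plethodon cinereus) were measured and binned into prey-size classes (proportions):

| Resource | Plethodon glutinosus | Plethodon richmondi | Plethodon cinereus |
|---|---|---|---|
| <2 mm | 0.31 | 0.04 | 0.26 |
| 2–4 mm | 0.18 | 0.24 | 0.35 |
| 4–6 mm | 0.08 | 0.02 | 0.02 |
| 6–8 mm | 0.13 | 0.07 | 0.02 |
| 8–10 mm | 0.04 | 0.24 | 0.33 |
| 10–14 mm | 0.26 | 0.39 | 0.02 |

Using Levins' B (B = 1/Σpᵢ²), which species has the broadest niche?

Plethodon glutinosus

Σp_glutᵢ² = 0.31² + 0.18² + 0.08² + 0.13² + 0.04² + 0.26² = 0.0961 + 0.0324 + 0.0064 + 0.0169 + 0.0016 + 0.0676 = 0.2210
B_glut = 1 / 0.2210 = 4.5249
Σp_richᵢ² = 0.04² + 0.24² + 0.02² + 0.07² + 0.24² + 0.39² = 0.0016 + 0.0576 + 0.0004 + 0.0049 + 0.0576 + 0.1521 = 0.2742
B_rich = 1 / 0.2742 = 3.6470
Σp_cineᵢ² = 0.26² + 0.35² + 0.02² + 0.02² + 0.33² + 0.02² = 0.0676 + 0.1225 + 0.0004 + 0.0004 + 0.1089 + 0.0004 = 0.3002
B_cine = 1 / 0.3002 = 3.3311
Highest B → broadest niche (most generalist): Plethodon glutinosus (B = 4.52).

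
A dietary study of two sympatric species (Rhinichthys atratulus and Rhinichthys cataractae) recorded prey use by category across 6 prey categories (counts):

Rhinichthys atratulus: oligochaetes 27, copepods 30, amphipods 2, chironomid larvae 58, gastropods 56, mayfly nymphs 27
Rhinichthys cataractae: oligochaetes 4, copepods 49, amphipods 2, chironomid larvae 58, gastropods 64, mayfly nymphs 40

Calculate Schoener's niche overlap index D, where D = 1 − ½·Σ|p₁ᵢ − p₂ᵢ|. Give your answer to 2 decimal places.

0.86

Proportions for Rhinichthys atratulus (n=200): 27/200=0.1350, 30/200=0.1500, 2/200=0.0100, 58/200=0.2900, 56/200=0.2800, 27/200=0.1350
Proportions for Rhinichthys cataractae (n=217): 4/217=0.0184, 49/217=0.2258, 2/217=0.0092, 58/217=0.2673, 64/217=0.2949, 40/217=0.1843
Σ|p₁ᵢ − p₂ᵢ| = 0.1166 + 0.0758 + 0.0008 + 0.0227 + 0.0149 + 0.0493 = 0.2801
D = 1 − ½ × 0.2801 = 1 − 0.14005 = 0.85995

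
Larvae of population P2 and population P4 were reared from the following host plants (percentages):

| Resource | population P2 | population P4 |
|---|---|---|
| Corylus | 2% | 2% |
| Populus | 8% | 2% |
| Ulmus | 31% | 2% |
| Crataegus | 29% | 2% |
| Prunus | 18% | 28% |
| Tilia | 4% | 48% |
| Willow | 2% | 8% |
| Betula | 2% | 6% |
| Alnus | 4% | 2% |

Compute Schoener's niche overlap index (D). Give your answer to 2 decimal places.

Convert percentages to proportions (divide by 100).
Σ|p₁ᵢ − p₂ᵢ| = 0.00 + 0.06 + 0.29 + 0.27 + 0.10 + 0.44 + 0.06 + 0.04 + 0.02 = 1.28
D = 1 − ½ × 1.28 = 1 − 0.640 = 0.3600

0.36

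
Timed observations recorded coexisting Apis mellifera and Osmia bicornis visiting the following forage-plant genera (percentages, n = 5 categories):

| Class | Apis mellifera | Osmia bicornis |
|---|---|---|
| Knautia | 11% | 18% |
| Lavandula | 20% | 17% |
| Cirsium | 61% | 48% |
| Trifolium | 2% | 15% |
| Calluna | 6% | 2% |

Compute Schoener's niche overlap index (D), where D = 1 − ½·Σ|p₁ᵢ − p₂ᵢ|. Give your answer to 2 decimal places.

0.80

Convert percentages to proportions (divide by 100).
Σ|p₁ᵢ − p₂ᵢ| = 0.07 + 0.03 + 0.13 + 0.13 + 0.04 = 0.40
D = 1 − ½ × 0.40 = 1 − 0.200 = 0.8000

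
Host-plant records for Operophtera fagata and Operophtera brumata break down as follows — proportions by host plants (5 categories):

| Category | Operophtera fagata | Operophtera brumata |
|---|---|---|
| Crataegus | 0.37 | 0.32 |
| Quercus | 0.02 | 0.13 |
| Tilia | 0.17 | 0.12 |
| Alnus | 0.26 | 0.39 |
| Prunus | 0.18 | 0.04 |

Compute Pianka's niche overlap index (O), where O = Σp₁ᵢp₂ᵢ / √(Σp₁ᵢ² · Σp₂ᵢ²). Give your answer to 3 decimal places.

0.904

Σ p₁ᵢp₂ᵢ = 0.1184 + 0.0026 + 0.0204 + 0.1014 + 0.0072 = 0.2500
Σp_1ᵢ² = 0.37² + 0.02² + 0.17² + 0.26² + 0.18² = 0.1369 + 0.0004 + 0.0289 + 0.0676 + 0.0324 = 0.2662
Σp_2ᵢ² = 0.32² + 0.13² + 0.12² + 0.39² + 0.04² = 0.1024 + 0.0169 + 0.0144 + 0.1521 + 0.0016 = 0.2874
O = 0.2500 / √(0.2662 × 0.2874) = 0.2500 / 0.276597 = 0.90384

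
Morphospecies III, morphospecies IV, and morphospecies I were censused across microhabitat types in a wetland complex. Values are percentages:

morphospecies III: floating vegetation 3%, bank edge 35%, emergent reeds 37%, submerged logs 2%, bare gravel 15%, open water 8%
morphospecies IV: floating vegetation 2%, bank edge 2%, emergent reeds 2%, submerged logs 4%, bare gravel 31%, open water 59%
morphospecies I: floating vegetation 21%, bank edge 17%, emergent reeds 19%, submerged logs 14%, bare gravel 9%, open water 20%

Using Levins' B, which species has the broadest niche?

morphospecies I

Convert percentages to proportions (divide by 100).
Σp_IIIᵢ² = 0.03² + 0.35² + 0.37² + 0.02² + 0.15² + 0.08² = 0.0009 + 0.1225 + 0.1369 + 0.0004 + 0.0225 + 0.0064 = 0.2896
B_III = 1 / 0.2896 = 3.4530
Σp_IVᵢ² = 0.02² + 0.02² + 0.02² + 0.04² + 0.31² + 0.59² = 0.0004 + 0.0004 + 0.0004 + 0.0016 + 0.0961 + 0.3481 = 0.4470
B_IV = 1 / 0.4470 = 2.2371
Σp_Iᵢ² = 0.21² + 0.17² + 0.19² + 0.14² + 0.09² + 0.20² = 0.0441 + 0.0289 + 0.0361 + 0.0196 + 0.0081 + 0.0400 = 0.1768
B_I = 1 / 0.1768 = 5.6561
Highest B → broadest niche (most generalist): morphospecies I (B = 5.66).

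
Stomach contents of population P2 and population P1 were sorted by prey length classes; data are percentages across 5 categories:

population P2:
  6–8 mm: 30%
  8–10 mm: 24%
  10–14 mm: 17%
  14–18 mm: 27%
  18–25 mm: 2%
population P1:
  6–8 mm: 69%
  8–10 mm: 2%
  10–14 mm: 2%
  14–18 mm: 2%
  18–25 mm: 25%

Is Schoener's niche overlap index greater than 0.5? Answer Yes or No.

Convert percentages to proportions (divide by 100).
Σ|p₁ᵢ − p₂ᵢ| = 0.39 + 0.22 + 0.15 + 0.25 + 0.23 = 1.24
D = 1 − ½ × 1.24 = 1 − 0.620 = 0.3800
D = 0.3800 < 0.5 → No.

No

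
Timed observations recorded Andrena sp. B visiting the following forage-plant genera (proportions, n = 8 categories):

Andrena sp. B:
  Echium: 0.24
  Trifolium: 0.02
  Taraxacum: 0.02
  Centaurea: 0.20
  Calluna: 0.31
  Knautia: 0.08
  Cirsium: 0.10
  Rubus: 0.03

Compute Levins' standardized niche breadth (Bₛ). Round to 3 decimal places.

0.532

Σpᵢ² = 0.24² + 0.02² + 0.02² + 0.20² + 0.31² + 0.08² + 0.10² + 0.03² = 0.0576 + 0.0004 + 0.0004 + 0.0400 + 0.0961 + 0.0064 + 0.0100 + 0.0009 = 0.2118
B = 1 / 0.2118 = 4.72144
Bₛ = (B − 1)/(n − 1) = (4.72144 − 1)/(8 − 1) = 3.72144/7 = 0.53163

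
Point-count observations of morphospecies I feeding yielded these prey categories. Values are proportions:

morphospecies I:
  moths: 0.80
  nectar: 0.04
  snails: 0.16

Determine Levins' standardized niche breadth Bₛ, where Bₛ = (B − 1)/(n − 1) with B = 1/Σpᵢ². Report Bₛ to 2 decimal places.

Σpᵢ² = 0.80² + 0.04² + 0.16² = 0.6400 + 0.0016 + 0.0256 = 0.6672
B = 1 / 0.6672 = 1.4988
Bₛ = (B − 1)/(n − 1) = (1.4988 − 1)/(3 − 1) = 0.4988/2 = 0.2494

0.25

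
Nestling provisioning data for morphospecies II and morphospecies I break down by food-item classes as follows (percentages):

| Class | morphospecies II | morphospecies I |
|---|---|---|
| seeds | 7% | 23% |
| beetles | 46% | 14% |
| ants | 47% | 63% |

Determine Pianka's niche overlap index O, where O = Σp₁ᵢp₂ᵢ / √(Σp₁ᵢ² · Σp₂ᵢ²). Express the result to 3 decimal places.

Convert percentages to proportions (divide by 100).
Σ p₁ᵢp₂ᵢ = 0.0161 + 0.0644 + 0.2961 = 0.3766
Σp_1ᵢ² = 0.07² + 0.46² + 0.47² = 0.0049 + 0.2116 + 0.2209 = 0.4374
Σp_2ᵢ² = 0.23² + 0.14² + 0.63² = 0.0529 + 0.0196 + 0.3969 = 0.4694
O = 0.3766 / √(0.4374 × 0.4694) = 0.3766 / 0.453118 = 0.83113

0.831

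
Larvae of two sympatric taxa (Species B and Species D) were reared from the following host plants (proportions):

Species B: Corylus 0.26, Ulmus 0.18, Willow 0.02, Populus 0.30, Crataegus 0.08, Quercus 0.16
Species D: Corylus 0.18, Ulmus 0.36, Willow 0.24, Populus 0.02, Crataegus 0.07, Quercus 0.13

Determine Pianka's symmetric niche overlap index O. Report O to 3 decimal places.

0.642

Σ p₁ᵢp₂ᵢ = 0.0468 + 0.0648 + 0.0048 + 0.0060 + 0.0056 + 0.0208 = 0.1488
Σp_1ᵢ² = 0.26² + 0.18² + 0.02² + 0.30² + 0.08² + 0.16² = 0.0676 + 0.0324 + 0.0004 + 0.0900 + 0.0064 + 0.0256 = 0.2224
Σp_2ᵢ² = 0.18² + 0.36² + 0.24² + 0.02² + 0.07² + 0.13² = 0.0324 + 0.1296 + 0.0576 + 0.0004 + 0.0049 + 0.0169 = 0.2418
O = 0.1488 / √(0.2224 × 0.2418) = 0.1488 / 0.231897 = 0.64166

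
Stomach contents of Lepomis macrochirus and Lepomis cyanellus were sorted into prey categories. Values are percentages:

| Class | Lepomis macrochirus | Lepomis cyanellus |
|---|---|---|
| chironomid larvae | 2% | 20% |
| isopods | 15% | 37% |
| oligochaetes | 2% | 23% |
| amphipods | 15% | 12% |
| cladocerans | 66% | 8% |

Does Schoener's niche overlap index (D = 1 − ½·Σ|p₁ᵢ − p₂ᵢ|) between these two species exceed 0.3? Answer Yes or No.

Yes

Convert percentages to proportions (divide by 100).
Σ|p₁ᵢ − p₂ᵢ| = 0.18 + 0.22 + 0.21 + 0.03 + 0.58 = 1.22
D = 1 − ½ × 1.22 = 1 − 0.610 = 0.3900
D = 0.3900 > 0.3 → Yes.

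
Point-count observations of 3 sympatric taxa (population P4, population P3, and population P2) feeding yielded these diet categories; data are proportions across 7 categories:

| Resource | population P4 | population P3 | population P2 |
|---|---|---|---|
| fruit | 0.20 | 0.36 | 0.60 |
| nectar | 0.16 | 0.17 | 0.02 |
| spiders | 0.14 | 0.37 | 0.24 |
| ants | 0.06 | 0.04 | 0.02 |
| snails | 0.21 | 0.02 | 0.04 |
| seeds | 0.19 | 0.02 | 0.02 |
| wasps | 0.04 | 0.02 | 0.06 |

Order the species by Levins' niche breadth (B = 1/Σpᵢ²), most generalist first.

population P4 > population P3 > population P2

Σp_P4ᵢ² = 0.20² + 0.16² + 0.14² + 0.06² + 0.21² + 0.19² + 0.04² = 0.0400 + 0.0256 + 0.0196 + 0.0036 + 0.0441 + 0.0361 + 0.0016 = 0.1706
B_P4 = 1 / 0.1706 = 5.8617
Σp_P3ᵢ² = 0.36² + 0.17² + 0.37² + 0.04² + 0.02² + 0.02² + 0.02² = 0.1296 + 0.0289 + 0.1369 + 0.0016 + 0.0004 + 0.0004 + 0.0004 = 0.2982
B_P3 = 1 / 0.2982 = 3.3535
Σp_P2ᵢ² = 0.60² + 0.02² + 0.24² + 0.02² + 0.04² + 0.02² + 0.06² = 0.3600 + 0.0004 + 0.0576 + 0.0004 + 0.0016 + 0.0004 + 0.0036 = 0.4240
B_P2 = 1 / 0.4240 = 2.3585
Ranking by B (broadest → narrowest): population P4 (5.86) > population P3 (3.35) > population P2 (2.36)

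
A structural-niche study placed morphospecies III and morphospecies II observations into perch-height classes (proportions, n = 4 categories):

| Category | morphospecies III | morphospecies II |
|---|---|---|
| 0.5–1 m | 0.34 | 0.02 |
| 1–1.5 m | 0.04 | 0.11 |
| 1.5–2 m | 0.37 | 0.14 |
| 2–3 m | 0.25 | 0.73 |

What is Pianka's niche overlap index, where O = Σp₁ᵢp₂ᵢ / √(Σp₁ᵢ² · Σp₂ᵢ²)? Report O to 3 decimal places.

0.580

Σ p₁ᵢp₂ᵢ = 0.0068 + 0.0044 + 0.0518 + 0.1825 = 0.2455
Σp_1ᵢ² = 0.34² + 0.04² + 0.37² + 0.25² = 0.1156 + 0.0016 + 0.1369 + 0.0625 = 0.3166
Σp_2ᵢ² = 0.02² + 0.11² + 0.14² + 0.73² = 0.0004 + 0.0121 + 0.0196 + 0.5329 = 0.5650
O = 0.2455 / √(0.3166 × 0.5650) = 0.2455 / 0.422941 = 0.58046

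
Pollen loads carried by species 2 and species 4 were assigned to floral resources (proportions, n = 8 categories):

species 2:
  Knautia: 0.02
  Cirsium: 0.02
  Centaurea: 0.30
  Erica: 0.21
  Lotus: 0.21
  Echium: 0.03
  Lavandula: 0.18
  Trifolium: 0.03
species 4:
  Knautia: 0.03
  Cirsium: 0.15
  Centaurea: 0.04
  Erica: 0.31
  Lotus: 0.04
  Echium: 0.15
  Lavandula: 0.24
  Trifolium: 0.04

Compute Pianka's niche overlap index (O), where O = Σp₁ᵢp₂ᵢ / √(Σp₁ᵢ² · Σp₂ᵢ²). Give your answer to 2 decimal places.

0.66

Σ p₁ᵢp₂ᵢ = 0.0006 + 0.0030 + 0.0120 + 0.0651 + 0.0084 + 0.0045 + 0.0432 + 0.0012 = 0.1380
Σp_1ᵢ² = 0.02² + 0.02² + 0.30² + 0.21² + 0.21² + 0.03² + 0.18² + 0.03² = 0.0004 + 0.0004 + 0.0900 + 0.0441 + 0.0441 + 0.0009 + 0.0324 + 0.0009 = 0.2132
Σp_2ᵢ² = 0.03² + 0.15² + 0.04² + 0.31² + 0.04² + 0.15² + 0.24² + 0.04² = 0.0009 + 0.0225 + 0.0016 + 0.0961 + 0.0016 + 0.0225 + 0.0576 + 0.0016 = 0.2044
O = 0.1380 / √(0.2132 × 0.2044) = 0.1380 / 0.20875 = 0.6611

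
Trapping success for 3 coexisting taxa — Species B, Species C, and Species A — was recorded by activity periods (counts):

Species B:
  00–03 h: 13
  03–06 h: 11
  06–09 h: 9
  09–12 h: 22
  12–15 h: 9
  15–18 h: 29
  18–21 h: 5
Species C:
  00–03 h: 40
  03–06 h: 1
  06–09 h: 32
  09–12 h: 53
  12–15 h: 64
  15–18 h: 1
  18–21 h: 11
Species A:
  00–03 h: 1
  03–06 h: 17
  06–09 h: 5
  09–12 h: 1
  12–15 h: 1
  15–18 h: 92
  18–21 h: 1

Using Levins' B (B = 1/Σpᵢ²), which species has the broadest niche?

Proportions for Species B (n=98): 13/98=0.1327, 11/98=0.1122, 9/98=0.0918, 22/98=0.2245, 9/98=0.0918, 29/98=0.2959, 5/98=0.0510
Proportions for Species C (n=202): 40/202=0.1980, 1/202=0.0050, 32/202=0.1584, 53/202=0.2624, 64/202=0.3168, 1/202=0.0050, 11/202=0.0545
Proportions for Species A (n=118): 1/118=0.0085, 17/118=0.1441, 5/118=0.0424, 1/118=0.0085, 1/118=0.0085, 92/118=0.7797, 1/118=0.0085
Σp_Bᵢ² = 0.1327² + 0.1122² + 0.0918² + 0.2245² + 0.0918² + 0.2959² + 0.0510² = 0.017609 + 0.012589 + 0.008427 + 0.050400 + 0.008427 + 0.087557 + 0.002601 = 0.187610
B_B = 1 / 0.187610 = 5.3302
Σp_Cᵢ² = 0.1980² + 0.0050² + 0.1584² + 0.2624² + 0.3168² + 0.0050² + 0.0545² = 0.039204 + 0.000025 + 0.025091 + 0.068854 + 0.100362 + 0.000025 + 0.002970 = 0.236531
B_C = 1 / 0.236531 = 4.2278
Σp_Aᵢ² = 0.0085² + 0.1441² + 0.0424² + 0.0085² + 0.0085² + 0.7797² + 0.0085² = 0.000072 + 0.020765 + 0.001798 + 0.000072 + 0.000072 + 0.607932 + 0.000072 = 0.630783
B_A = 1 / 0.630783 = 1.5853
Highest B → broadest niche (most generalist): Species B (B = 5.33).

Species B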